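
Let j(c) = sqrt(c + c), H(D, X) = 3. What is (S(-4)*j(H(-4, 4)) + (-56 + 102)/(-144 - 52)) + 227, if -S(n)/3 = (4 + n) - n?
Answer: 22223/98 - 12*sqrt(6) ≈ 197.37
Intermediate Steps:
S(n) = -12 (S(n) = -3*((4 + n) - n) = -3*4 = -12)
j(c) = sqrt(2)*sqrt(c) (j(c) = sqrt(2*c) = sqrt(2)*sqrt(c))
(S(-4)*j(H(-4, 4)) + (-56 + 102)/(-144 - 52)) + 227 = (-12*sqrt(2)*sqrt(3) + (-56 + 102)/(-144 - 52)) + 227 = (-12*sqrt(6) + 46/(-196)) + 227 = (-12*sqrt(6) + 46*(-1/196)) + 227 = (-12*sqrt(6) - 23/98) + 227 = (-23/98 - 12*sqrt(6)) + 227 = 22223/98 - 12*sqrt(6)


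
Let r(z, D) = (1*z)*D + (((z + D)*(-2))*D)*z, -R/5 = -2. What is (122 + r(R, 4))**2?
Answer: 917764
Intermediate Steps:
R = 10 (R = -5*(-2) = 10)
r(z, D) = D*z + D*z*(-2*D - 2*z) (r(z, D) = z*D + (((D + z)*(-2))*D)*z = D*z + ((-2*D - 2*z)*D)*z = D*z + (D*(-2*D - 2*z))*z = D*z + D*z*(-2*D - 2*z))
(122 + r(R, 4))**2 = (122 + 4*10*(1 - 2*4 - 2*10))**2 = (122 + 4*10*(1 - 8 - 20))**2 = (122 + 4*10*(-27))**2 = (122 - 1080)**2 = (-958)**2 = 917764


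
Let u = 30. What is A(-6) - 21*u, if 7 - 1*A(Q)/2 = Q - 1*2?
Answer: -600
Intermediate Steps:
A(Q) = 18 - 2*Q (A(Q) = 14 - 2*(Q - 1*2) = 14 - 2*(Q - 2) = 14 - 2*(-2 + Q) = 14 + (4 - 2*Q) = 18 - 2*Q)
A(-6) - 21*u = (18 - 2*(-6)) - 21*30 = (18 + 12) - 630 = 30 - 630 = -600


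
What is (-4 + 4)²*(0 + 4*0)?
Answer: 0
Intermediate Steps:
(-4 + 4)²*(0 + 4*0) = 0²*(0 + 0) = 0*0 = 0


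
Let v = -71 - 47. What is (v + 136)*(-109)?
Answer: -1962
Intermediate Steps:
v = -118
(v + 136)*(-109) = (-118 + 136)*(-109) = 18*(-109) = -1962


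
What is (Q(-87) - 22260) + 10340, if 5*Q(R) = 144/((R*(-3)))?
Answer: -1728384/145 ≈ -11920.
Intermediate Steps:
Q(R) = -48/(5*R) (Q(R) = (144/((R*(-3))))/5 = (144/((-3*R)))/5 = (144*(-1/(3*R)))/5 = (-48/R)/5 = -48/(5*R))
(Q(-87) - 22260) + 10340 = (-48/5/(-87) - 22260) + 10340 = (-48/5*(-1/87) - 22260) + 10340 = (16/145 - 22260) + 10340 = -3227684/145 + 10340 = -1728384/145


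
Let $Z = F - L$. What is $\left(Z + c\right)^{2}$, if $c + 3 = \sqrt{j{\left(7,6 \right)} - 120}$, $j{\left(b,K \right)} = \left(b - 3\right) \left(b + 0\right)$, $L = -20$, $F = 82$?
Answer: $9709 + 396 i \sqrt{23} \approx 9709.0 + 1899.1 i$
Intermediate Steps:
$j{\left(b,K \right)} = b \left(-3 + b\right)$ ($j{\left(b,K \right)} = \left(-3 + b\right) b = b \left(-3 + b\right)$)
$Z = 102$ ($Z = 82 - -20 = 82 + 20 = 102$)
$c = -3 + 2 i \sqrt{23}$ ($c = -3 + \sqrt{7 \left(-3 + 7\right) - 120} = -3 + \sqrt{7 \cdot 4 - 120} = -3 + \sqrt{28 - 120} = -3 + \sqrt{-92} = -3 + 2 i \sqrt{23} \approx -3.0 + 9.5917 i$)
$\left(Z + c\right)^{2} = \left(102 - \left(3 - 2 i \sqrt{23}\right)\right)^{2} = \left(99 + 2 i \sqrt{23}\right)^{2}$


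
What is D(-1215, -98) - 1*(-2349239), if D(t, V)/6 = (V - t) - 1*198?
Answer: 2354753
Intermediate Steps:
D(t, V) = -1188 - 6*t + 6*V (D(t, V) = 6*((V - t) - 1*198) = 6*((V - t) - 198) = 6*(-198 + V - t) = -1188 - 6*t + 6*V)
D(-1215, -98) - 1*(-2349239) = (-1188 - 6*(-1215) + 6*(-98)) - 1*(-2349239) = (-1188 + 7290 - 588) + 2349239 = 5514 + 2349239 = 2354753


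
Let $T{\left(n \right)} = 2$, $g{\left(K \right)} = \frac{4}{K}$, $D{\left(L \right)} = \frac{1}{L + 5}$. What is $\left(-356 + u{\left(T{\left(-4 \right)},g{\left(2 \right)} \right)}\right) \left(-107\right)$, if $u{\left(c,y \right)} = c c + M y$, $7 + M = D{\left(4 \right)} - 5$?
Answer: $\frac{361874}{9} \approx 40208.0$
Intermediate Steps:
$D{\left(L \right)} = \frac{1}{5 + L}$
$M = - \frac{107}{9}$ ($M = -7 - \left(5 - \frac{1}{5 + 4}\right) = -7 - \left(5 - \frac{1}{9}\right) = -7 + \left(\frac{1}{9} - 5\right) = -7 - \frac{44}{9} = - \frac{107}{9} \approx -11.889$)
$u{\left(c,y \right)} = c^{2} - \frac{107 y}{9}$ ($u{\left(c,y \right)} = c c - \frac{107 y}{9} = c^{2} - \frac{107 y}{9}$)
$\left(-356 + u{\left(T{\left(-4 \right)},g{\left(2 \right)} \right)}\right) \left(-107\right) = \left(-356 + \left(2^{2} - \frac{107 \cdot \frac{4}{2}}{9}\right)\right) \left(-107\right) = \left(-356 + \left(4 - \frac{107 \cdot 4 \cdot \frac{1}{2}}{9}\right)\right) \left(-107\right) = \left(-356 + \left(4 - \frac{214}{9}\right)\right) \left(-107\right) = \left(-356 - \frac{178}{9}\right) \left(-107\right) = \left(- \frac{3382}{9}\right) \left(-107\right) = \frac{361874}{9}$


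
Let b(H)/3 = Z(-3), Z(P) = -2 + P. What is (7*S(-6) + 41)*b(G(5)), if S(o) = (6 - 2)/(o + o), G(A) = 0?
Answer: -580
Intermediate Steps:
S(o) = 2/o (S(o) = 4/((2*o)) = 4*(1/(2*o)) = 2/o)
b(H) = -15 (b(H) = 3*(-2 - 3) = 3*(-5) = -15)
(7*S(-6) + 41)*b(G(5)) = (7*(2/(-6)) + 41)*(-15) = (7*(2*(-1/6)) + 41)*(-15) = (7*(-1/3) + 41)*(-15) = (-7/3 + 41)*(-15) = (116/3)*(-15) = -580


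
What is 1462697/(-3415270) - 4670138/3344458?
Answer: -10420855445243/5711113536830 ≈ -1.8247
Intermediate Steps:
1462697/(-3415270) - 4670138/3344458 = 1462697*(-1/3415270) - 4670138*1/3344458 = -1462697/3415270 - 2335069/1672229 = -10420855445243/5711113536830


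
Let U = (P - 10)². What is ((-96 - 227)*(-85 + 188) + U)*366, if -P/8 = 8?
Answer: -10172238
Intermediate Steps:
P = -64 (P = -8*8 = -64)
U = 5476 (U = (-64 - 10)² = (-74)² = 5476)
((-96 - 227)*(-85 + 188) + U)*366 = ((-96 - 227)*(-85 + 188) + 5476)*366 = (-323*103 + 5476)*366 = (-33269 + 5476)*366 = -27793*366 = -10172238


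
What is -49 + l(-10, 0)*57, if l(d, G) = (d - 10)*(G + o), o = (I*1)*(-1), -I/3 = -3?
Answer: 10211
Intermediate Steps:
I = 9 (I = -3*(-3) = 9)
o = -9 (o = (9*1)*(-1) = 9*(-1) = -9)
l(d, G) = (-10 + d)*(-9 + G) (l(d, G) = (d - 10)*(G - 9) = (-10 + d)*(-9 + G))
-49 + l(-10, 0)*57 = -49 + (90 - 10*0 - 9*(-10) + 0*(-10))*57 = -49 + (90 + 0 + 90 + 0)*57 = -49 + 180*57 = -49 + 10260 = 10211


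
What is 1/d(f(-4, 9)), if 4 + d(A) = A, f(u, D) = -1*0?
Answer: -¼ ≈ -0.25000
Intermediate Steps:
f(u, D) = 0
d(A) = -4 + A
1/d(f(-4, 9)) = 1/(-4 + 0) = 1/(-4) = -¼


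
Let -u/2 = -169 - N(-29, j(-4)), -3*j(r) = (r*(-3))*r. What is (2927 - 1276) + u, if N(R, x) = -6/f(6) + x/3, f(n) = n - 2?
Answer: 5990/3 ≈ 1996.7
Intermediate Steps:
j(r) = r**2 (j(r) = -r*(-3)*r/3 = -(-3*r)*r/3 = -(-1)*r**2 = r**2)
f(n) = -2 + n
N(R, x) = -3/2 + x/3 (N(R, x) = -6/(-2 + 6) + x/3 = -6/4 + x*(1/3) = -6*1/4 + x/3 = -3/2 + x/3)
u = 1037/3 (u = -2*(-169 - (-3/2 + (1/3)*(-4)**2)) = -2*(-169 - (-3/2 + (1/3)*16)) = -2*(-169 - (-3/2 + 16/3)) = -2*(-169 - 1*23/6) = -2*(-169 - 23/6) = -2*(-1037/6) = 1037/3 ≈ 345.67)
(2927 - 1276) + u = (2927 - 1276) + 1037/3 = 1651 + 1037/3 = 5990/3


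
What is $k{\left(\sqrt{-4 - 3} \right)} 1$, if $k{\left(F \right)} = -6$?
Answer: $-6$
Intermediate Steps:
$k{\left(\sqrt{-4 - 3} \right)} 1 = \left(-6\right) 1 = -6$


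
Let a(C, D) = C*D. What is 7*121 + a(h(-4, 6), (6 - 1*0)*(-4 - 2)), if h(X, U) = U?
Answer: 631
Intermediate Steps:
7*121 + a(h(-4, 6), (6 - 1*0)*(-4 - 2)) = 7*121 + 6*((6 - 1*0)*(-4 - 2)) = 847 + 6*((6 + 0)*(-6)) = 847 + 6*(6*(-6)) = 847 + 6*(-36) = 847 - 216 = 631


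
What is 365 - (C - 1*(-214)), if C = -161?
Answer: 312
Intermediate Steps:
365 - (C - 1*(-214)) = 365 - (-161 - 1*(-214)) = 365 - (-161 + 214) = 365 - 1*53 = 365 - 53 = 312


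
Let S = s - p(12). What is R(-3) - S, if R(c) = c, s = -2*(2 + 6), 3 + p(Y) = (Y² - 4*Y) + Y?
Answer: 118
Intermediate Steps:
p(Y) = -3 + Y² - 3*Y (p(Y) = -3 + ((Y² - 4*Y) + Y) = -3 + (Y² - 3*Y) = -3 + Y² - 3*Y)
s = -16 (s = -2*8 = -16)
S = -121 (S = -16 - (-3 + 12² - 3*12) = -16 - (-3 + 144 - 36) = -16 - 1*105 = -16 - 105 = -121)
R(-3) - S = -3 - 1*(-121) = -3 + 121 = 118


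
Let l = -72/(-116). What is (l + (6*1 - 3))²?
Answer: 11025/841 ≈ 13.109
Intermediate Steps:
l = 18/29 (l = -72*(-1/116) = 18/29 ≈ 0.62069)
(l + (6*1 - 3))² = (18/29 + (6*1 - 3))² = (18/29 + (6 - 3))² = (18/29 + 3)² = (105/29)² = 11025/841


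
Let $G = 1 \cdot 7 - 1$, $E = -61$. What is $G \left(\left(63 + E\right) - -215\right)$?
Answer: $1302$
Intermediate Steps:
$G = 6$ ($G = 7 - 1 = 6$)
$G \left(\left(63 + E\right) - -215\right) = 6 \left(\left(63 - 61\right) - -215\right) = 6 \left(2 + 215\right) = 6 \cdot 217 = 1302$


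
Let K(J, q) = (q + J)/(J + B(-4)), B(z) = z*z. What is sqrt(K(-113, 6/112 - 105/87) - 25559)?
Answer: I*sqrt(158554797709994)/78764 ≈ 159.87*I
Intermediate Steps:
B(z) = z**2
K(J, q) = (J + q)/(16 + J) (K(J, q) = (q + J)/(J + (-4)**2) = (J + q)/(J + 16) = (J + q)/(16 + J))
sqrt(K(-113, 6/112 - 105/87) - 25559) = sqrt((-113 + (6/112 - 105/87))/(16 - 113) - 25559) = sqrt((-113 + (6*(1/112) - 105*1/87))/(-97) - 25559) = sqrt(-(-113 + (3/56 - 35/29))/97 - 25559) = sqrt(-(-113 - 1873/1624)/97 - 25559) = sqrt(-1/97*(-185385/1624) - 25559) = sqrt(185385/157528 - 25559) = sqrt(-4026072767/157528) = I*sqrt(158554797709994)/78764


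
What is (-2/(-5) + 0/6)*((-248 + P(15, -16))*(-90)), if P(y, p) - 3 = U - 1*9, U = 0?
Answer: 9144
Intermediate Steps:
P(y, p) = -6 (P(y, p) = 3 + (0 - 1*9) = 3 + (0 - 9) = 3 - 9 = -6)
(-2/(-5) + 0/6)*((-248 + P(15, -16))*(-90)) = (-2/(-5) + 0/6)*((-248 - 6)*(-90)) = (-2*(-⅕) + 0*(⅙))*(-254*(-90)) = (⅖ + 0)*22860 = (⅖)*22860 = 9144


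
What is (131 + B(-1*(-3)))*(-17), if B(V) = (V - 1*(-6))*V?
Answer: -2686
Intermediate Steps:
B(V) = V*(6 + V) (B(V) = (V + 6)*V = (6 + V)*V = V*(6 + V))
(131 + B(-1*(-3)))*(-17) = (131 + (-1*(-3))*(6 - 1*(-3)))*(-17) = (131 + 3*(6 + 3))*(-17) = (131 + 3*9)*(-17) = (131 + 27)*(-17) = 158*(-17) = -2686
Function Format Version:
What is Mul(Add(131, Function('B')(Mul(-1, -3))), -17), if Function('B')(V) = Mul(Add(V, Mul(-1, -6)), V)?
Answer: -2686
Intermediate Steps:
Function('B')(V) = Mul(V, Add(6, V)) (Function('B')(V) = Mul(Add(V, 6), V) = Mul(Add(6, V), V) = Mul(V, Add(6, V)))
Mul(Add(131, Function('B')(Mul(-1, -3))), -17) = Mul(Add(131, Mul(Mul(-1, -3), Add(6, Mul(-1, -3)))), -17) = Mul(Add(131, Mul(3, Add(6, 3))), -17) = Mul(Add(131, Mul(3, 9)), -17) = Mul(Add(131, 27), -17) = Mul(158, -17) = -2686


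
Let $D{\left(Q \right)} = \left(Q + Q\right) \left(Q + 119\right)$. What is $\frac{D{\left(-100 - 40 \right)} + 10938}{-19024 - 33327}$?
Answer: $- \frac{16818}{52351} \approx -0.32125$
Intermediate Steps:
$D{\left(Q \right)} = 2 Q \left(119 + Q\right)$
$\frac{D{\left(-100 - 40 \right)} + 10938}{-19024 - 33327} = \frac{2 \left(-100 - 40\right) \left(119 - 140\right) + 10938}{-19024 - 33327} = \frac{2 \left(-140\right) \left(119 - 140\right) + 10938}{-52351} = \left(2 \left(-140\right) \left(-21\right) + 10938\right) \left(- \frac{1}{52351}\right) = \left(5880 + 10938\right) \left(- \frac{1}{52351}\right) = 16818 \left(- \frac{1}{52351}\right) = - \frac{16818}{52351}$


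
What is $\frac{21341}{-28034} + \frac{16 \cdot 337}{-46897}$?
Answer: $- \frac{1151988205}{1314710498} \approx -0.87623$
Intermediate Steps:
$\frac{21341}{-28034} + \frac{16 \cdot 337}{-46897} = 21341 \left(- \frac{1}{28034}\right) + 5392 \left(- \frac{1}{46897}\right) = - \frac{21341}{28034} - \frac{5392}{46897} = - \frac{1151988205}{1314710498}$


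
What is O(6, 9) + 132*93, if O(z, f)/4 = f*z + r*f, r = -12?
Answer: 12060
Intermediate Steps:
O(z, f) = -48*f + 4*f*z (O(z, f) = 4*(f*z - 12*f) = 4*(-12*f + f*z) = -48*f + 4*f*z)
O(6, 9) + 132*93 = 4*9*(-12 + 6) + 132*93 = 4*9*(-6) + 12276 = -216 + 12276 = 12060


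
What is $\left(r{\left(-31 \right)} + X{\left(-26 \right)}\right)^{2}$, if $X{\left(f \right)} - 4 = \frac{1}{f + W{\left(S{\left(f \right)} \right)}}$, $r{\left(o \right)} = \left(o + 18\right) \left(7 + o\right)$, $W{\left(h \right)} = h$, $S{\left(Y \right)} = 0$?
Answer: $\frac{67486225}{676} \approx 99832.0$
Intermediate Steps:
$r{\left(o \right)} = \left(7 + o\right) \left(18 + o\right)$ ($r{\left(o \right)} = \left(18 + o\right) \left(7 + o\right) = \left(7 + o\right) \left(18 + o\right)$)
$X{\left(f \right)} = 4 + \frac{1}{f}$ ($X{\left(f \right)} = 4 + \frac{1}{f + 0} = 4 + \frac{1}{f}$)
$\left(r{\left(-31 \right)} + X{\left(-26 \right)}\right)^{2} = \left(\left(126 + \left(-31\right)^{2} + 25 \left(-31\right)\right) + \left(4 + \frac{1}{-26}\right)\right)^{2} = \left(\left(126 + 961 - 775\right) + \left(4 - \frac{1}{26}\right)\right)^{2} = \left(312 + \frac{103}{26}\right)^{2} = \left(\frac{8215}{26}\right)^{2} = \frac{67486225}{676}$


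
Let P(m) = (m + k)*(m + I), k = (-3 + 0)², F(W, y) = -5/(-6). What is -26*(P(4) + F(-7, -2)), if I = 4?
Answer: -8177/3 ≈ -2725.7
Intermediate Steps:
F(W, y) = ⅚ (F(W, y) = -5*(-⅙) = ⅚)
k = 9 (k = (-3)² = 9)
P(m) = (4 + m)*(9 + m) (P(m) = (m + 9)*(m + 4) = (9 + m)*(4 + m) = (4 + m)*(9 + m))
-26*(P(4) + F(-7, -2)) = -26*((36 + 4² + 13*4) + ⅚) = -26*((36 + 16 + 52) + ⅚) = -26*(104 + ⅚) = -26*629/6 = -8177/3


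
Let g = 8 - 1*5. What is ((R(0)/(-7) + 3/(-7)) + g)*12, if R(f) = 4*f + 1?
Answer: 204/7 ≈ 29.143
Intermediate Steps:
R(f) = 1 + 4*f
g = 3 (g = 8 - 5 = 3)
((R(0)/(-7) + 3/(-7)) + g)*12 = (((1 + 4*0)/(-7) + 3/(-7)) + 3)*12 = (((1 + 0)*(-⅐) + 3*(-⅐)) + 3)*12 = ((1*(-⅐) - 3/7) + 3)*12 = ((-⅐ - 3/7) + 3)*12 = (-4/7 + 3)*12 = (17/7)*12 = 204/7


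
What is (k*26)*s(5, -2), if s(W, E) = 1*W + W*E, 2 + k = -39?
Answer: 5330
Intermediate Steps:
k = -41 (k = -2 - 39 = -41)
s(W, E) = W + E*W
(k*26)*s(5, -2) = (-41*26)*(5*(1 - 2)) = -5330*(-1) = -1066*(-5) = 5330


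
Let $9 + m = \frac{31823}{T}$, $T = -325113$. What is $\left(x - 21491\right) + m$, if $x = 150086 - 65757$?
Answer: $\frac{20426492854}{325113} \approx 62829.0$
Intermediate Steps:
$x = 84329$ ($x = 150086 - 65757 = 84329$)
$m = - \frac{2957840}{325113}$ ($m = -9 + \frac{31823}{-325113} = -9 + 31823 \left(- \frac{1}{325113}\right) = -9 - \frac{31823}{325113} = - \frac{2957840}{325113} \approx -9.0979$)
$\left(x - 21491\right) + m = \left(84329 - 21491\right) - \frac{2957840}{325113} = 62838 - \frac{2957840}{325113} = \frac{20426492854}{325113}$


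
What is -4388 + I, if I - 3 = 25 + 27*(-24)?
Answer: -5008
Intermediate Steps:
I = -620 (I = 3 + (25 + 27*(-24)) = 3 + (25 - 648) = 3 - 623 = -620)
-4388 + I = -4388 - 620 = -5008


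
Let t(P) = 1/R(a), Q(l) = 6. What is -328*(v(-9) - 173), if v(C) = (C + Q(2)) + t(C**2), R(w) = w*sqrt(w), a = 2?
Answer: 57728 - 82*sqrt(2) ≈ 57612.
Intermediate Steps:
R(w) = w**(3/2)
t(P) = sqrt(2)/4 (t(P) = 1/2**(3/2) = 1/(2*sqrt(2)) = 1*(sqrt(2)/4) = sqrt(2)/4)
v(C) = 6 + C + sqrt(2)/4 (v(C) = (C + 6) + sqrt(2)/4 = (6 + C) + sqrt(2)/4 = 6 + C + sqrt(2)/4)
-328*(v(-9) - 173) = -328*((6 - 9 + sqrt(2)/4) - 173) = -328*((-3 + sqrt(2)/4) - 173) = -328*(-176 + sqrt(2)/4) = 57728 - 82*sqrt(2)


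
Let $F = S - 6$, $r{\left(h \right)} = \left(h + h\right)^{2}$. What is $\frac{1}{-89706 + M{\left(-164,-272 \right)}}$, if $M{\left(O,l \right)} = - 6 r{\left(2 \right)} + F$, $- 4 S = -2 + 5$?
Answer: $- \frac{4}{359235} \approx -1.1135 \cdot 10^{-5}$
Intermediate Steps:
$S = - \frac{3}{4}$ ($S = - \frac{-2 + 5}{4} = \left(- \frac{1}{4}\right) 3 = - \frac{3}{4} \approx -0.75$)
$r{\left(h \right)} = 4 h^{2}$ ($r{\left(h \right)} = \left(2 h\right)^{2} = 4 h^{2}$)
$F = - \frac{27}{4}$ ($F = - \frac{3}{4} - 6 = - \frac{27}{4} \approx -6.75$)
$M{\left(O,l \right)} = - \frac{411}{4}$ ($M{\left(O,l \right)} = - 6 \cdot 4 \cdot 2^{2} - \frac{27}{4} = - 6 \cdot 4 \cdot 4 - \frac{27}{4} = \left(-6\right) 16 - \frac{27}{4} = -96 - \frac{27}{4} = - \frac{411}{4}$)
$\frac{1}{-89706 + M{\left(-164,-272 \right)}} = \frac{1}{-89706 - \frac{411}{4}} = \frac{1}{- \frac{359235}{4}} = - \frac{4}{359235}$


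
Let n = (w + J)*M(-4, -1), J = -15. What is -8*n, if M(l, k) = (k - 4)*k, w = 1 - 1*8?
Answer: 880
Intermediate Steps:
w = -7 (w = 1 - 8 = -7)
M(l, k) = k*(-4 + k) (M(l, k) = (-4 + k)*k = k*(-4 + k))
n = -110 (n = (-7 - 15)*(-(-4 - 1)) = -(-22)*(-5) = -22*5 = -110)
-8*n = -8*(-110) = 880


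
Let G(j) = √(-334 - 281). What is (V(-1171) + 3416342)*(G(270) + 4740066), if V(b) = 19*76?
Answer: 16200531213876 + 3417786*I*√615 ≈ 1.6201e+13 + 8.4758e+7*I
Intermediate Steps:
V(b) = 1444
G(j) = I*√615 (G(j) = √(-615) = I*√615)
(V(-1171) + 3416342)*(G(270) + 4740066) = (1444 + 3416342)*(I*√615 + 4740066) = 3417786*(4740066 + I*√615) = 16200531213876 + 3417786*I*√615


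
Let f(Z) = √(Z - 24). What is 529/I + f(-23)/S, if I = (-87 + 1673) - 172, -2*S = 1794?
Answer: 529/1414 - I*√47/897 ≈ 0.37412 - 0.0076429*I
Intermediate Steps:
S = -897 (S = -½*1794 = -897)
f(Z) = √(-24 + Z)
I = 1414 (I = 1586 - 172 = 1414)
529/I + f(-23)/S = 529/1414 + √(-24 - 23)/(-897) = 529*(1/1414) + √(-47)*(-1/897) = 529/1414 + (I*√47)*(-1/897) = 529/1414 - I*√47/897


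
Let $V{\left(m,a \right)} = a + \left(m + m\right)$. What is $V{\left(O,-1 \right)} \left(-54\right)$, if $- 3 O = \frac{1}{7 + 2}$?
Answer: $58$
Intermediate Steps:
$O = - \frac{1}{27}$ ($O = - \frac{1}{3 \left(7 + 2\right)} = - \frac{1}{3 \cdot 9} = \left(- \frac{1}{3}\right) \frac{1}{9} = - \frac{1}{27} \approx -0.037037$)
$V{\left(m,a \right)} = a + 2 m$
$V{\left(O,-1 \right)} \left(-54\right) = \left(-1 + 2 \left(- \frac{1}{27}\right)\right) \left(-54\right) = \left(-1 - \frac{2}{27}\right) \left(-54\right) = \left(- \frac{29}{27}\right) \left(-54\right) = 58$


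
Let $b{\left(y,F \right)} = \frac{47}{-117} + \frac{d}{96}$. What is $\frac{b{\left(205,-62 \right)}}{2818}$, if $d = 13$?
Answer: $- \frac{997}{10550592} \approx -9.4497 \cdot 10^{-5}$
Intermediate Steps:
$b{\left(y,F \right)} = - \frac{997}{3744}$ ($b{\left(y,F \right)} = \frac{47}{-117} + \frac{13}{96} = 47 \left(- \frac{1}{117}\right) + 13 \cdot \frac{1}{96} = - \frac{47}{117} + \frac{13}{96} = - \frac{997}{3744}$)
$\frac{b{\left(205,-62 \right)}}{2818} = - \frac{997}{3744 \cdot 2818} = \left(- \frac{997}{3744}\right) \frac{1}{2818} = - \frac{997}{10550592}$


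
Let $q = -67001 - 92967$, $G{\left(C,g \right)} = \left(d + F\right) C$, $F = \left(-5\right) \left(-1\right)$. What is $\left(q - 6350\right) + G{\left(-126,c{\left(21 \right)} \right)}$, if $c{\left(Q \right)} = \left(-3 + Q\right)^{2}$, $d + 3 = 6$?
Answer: $-167326$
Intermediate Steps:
$d = 3$ ($d = -3 + 6 = 3$)
$F = 5$
$G{\left(C,g \right)} = 8 C$ ($G{\left(C,g \right)} = \left(3 + 5\right) C = 8 C$)
$q = -159968$ ($q = -67001 - 92967 = -159968$)
$\left(q - 6350\right) + G{\left(-126,c{\left(21 \right)} \right)} = \left(-159968 - 6350\right) + 8 \left(-126\right) = -166318 - 1008 = -167326$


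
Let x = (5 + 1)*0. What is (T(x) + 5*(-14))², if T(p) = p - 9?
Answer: 6241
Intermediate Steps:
x = 0 (x = 6*0 = 0)
T(p) = -9 + p
(T(x) + 5*(-14))² = ((-9 + 0) + 5*(-14))² = (-9 - 70)² = (-79)² = 6241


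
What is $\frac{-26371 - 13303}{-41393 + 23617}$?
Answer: $\frac{19837}{8888} \approx 2.2319$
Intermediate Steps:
$\frac{-26371 - 13303}{-41393 + 23617} = - \frac{39674}{-17776} = \left(-39674\right) \left(- \frac{1}{17776}\right) = \frac{19837}{8888}$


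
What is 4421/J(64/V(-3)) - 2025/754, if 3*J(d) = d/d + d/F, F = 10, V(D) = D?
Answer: -150038955/12818 ≈ -11705.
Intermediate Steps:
J(d) = ⅓ + d/30 (J(d) = (d/d + d/10)/3 = (1 + d*(⅒))/3 = (1 + d/10)/3 = ⅓ + d/30)
4421/J(64/V(-3)) - 2025/754 = 4421/(⅓ + (64/(-3))/30) - 2025/754 = 4421/(⅓ + (64*(-⅓))/30) - 2025*1/754 = 4421/(⅓ + (1/30)*(-64/3)) - 2025/754 = 4421/(⅓ - 32/45) - 2025/754 = 4421/(-17/45) - 2025/754 = 4421*(-45/17) - 2025/754 = -198945/17 - 2025/754 = -150038955/12818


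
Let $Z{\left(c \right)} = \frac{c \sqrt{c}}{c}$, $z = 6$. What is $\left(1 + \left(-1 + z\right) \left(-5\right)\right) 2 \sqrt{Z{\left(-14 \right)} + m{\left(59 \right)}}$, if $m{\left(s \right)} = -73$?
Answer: $- 48 \sqrt{-73 + i \sqrt{14}} \approx -10.507 - 410.25 i$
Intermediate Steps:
$Z{\left(c \right)} = \sqrt{c}$ ($Z{\left(c \right)} = \frac{c^{\frac{3}{2}}}{c} = \sqrt{c}$)
$\left(1 + \left(-1 + z\right) \left(-5\right)\right) 2 \sqrt{Z{\left(-14 \right)} + m{\left(59 \right)}} = \left(1 + \left(-1 + 6\right) \left(-5\right)\right) 2 \sqrt{\sqrt{-14} - 73} = \left(1 + 5 \left(-5\right)\right) 2 \sqrt{i \sqrt{14} - 73} = \left(1 - 25\right) 2 \sqrt{-73 + i \sqrt{14}} = \left(-24\right) 2 \sqrt{-73 + i \sqrt{14}} = - 48 \sqrt{-73 + i \sqrt{14}}$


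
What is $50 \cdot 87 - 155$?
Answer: $4195$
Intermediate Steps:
$50 \cdot 87 - 155 = 4350 - 155 = 4195$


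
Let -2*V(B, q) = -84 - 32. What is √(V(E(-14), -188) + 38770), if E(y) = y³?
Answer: 2*√9707 ≈ 197.05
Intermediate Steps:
V(B, q) = 58 (V(B, q) = -(-84 - 32)/2 = -½*(-116) = 58)
√(V(E(-14), -188) + 38770) = √(58 + 38770) = √38828 = 2*√9707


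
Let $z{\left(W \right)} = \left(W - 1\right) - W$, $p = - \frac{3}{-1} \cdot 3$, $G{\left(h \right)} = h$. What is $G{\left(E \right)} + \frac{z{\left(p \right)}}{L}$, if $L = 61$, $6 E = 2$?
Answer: $\frac{58}{183} \approx 0.31694$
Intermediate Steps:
$E = \frac{1}{3}$ ($E = \frac{1}{6} \cdot 2 = \frac{1}{3} \approx 0.33333$)
$p = 9$ ($p = \left(-3\right) \left(-1\right) 3 = 3 \cdot 3 = 9$)
$z{\left(W \right)} = -1$ ($z{\left(W \right)} = \left(W - 1\right) - W = \left(-1 + W\right) - W = -1$)
$G{\left(E \right)} + \frac{z{\left(p \right)}}{L} = \frac{1}{3} + \frac{1}{61} \left(-1\right) = \frac{1}{3} - \frac{1}{61} = \frac{58}{183}$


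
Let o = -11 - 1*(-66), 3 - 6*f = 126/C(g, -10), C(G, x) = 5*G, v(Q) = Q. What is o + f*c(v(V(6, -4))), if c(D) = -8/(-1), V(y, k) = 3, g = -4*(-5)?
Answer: 1433/25 ≈ 57.320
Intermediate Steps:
g = 20
c(D) = 8 (c(D) = -8*(-1) = 8)
f = 29/100 (f = ½ - 21/(5*20) = ½ - 21/100 = 29/100 ≈ 0.29000)
o = 55 (o = -11 + 66 = 55)
o + f*c(v(V(6, -4))) = 55 + (29/100)*8 = 55 + 58/25 = 1433/25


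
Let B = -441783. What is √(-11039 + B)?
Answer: I*√452822 ≈ 672.92*I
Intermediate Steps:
√(-11039 + B) = √(-11039 - 441783) = √(-452822) = I*√452822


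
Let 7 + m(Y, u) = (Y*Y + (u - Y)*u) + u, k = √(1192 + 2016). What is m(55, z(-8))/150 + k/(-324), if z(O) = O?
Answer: 1757/75 - √802/162 ≈ 23.252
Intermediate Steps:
k = 2*√802 (k = √3208 = 2*√802 ≈ 56.639)
m(Y, u) = -7 + u + Y² + u*(u - Y) (m(Y, u) = -7 + ((Y*Y + (u - Y)*u) + u) = -7 + ((Y² + u*(u - Y)) + u) = -7 + (u + Y² + u*(u - Y)) = -7 + u + Y² + u*(u - Y))
m(55, z(-8))/150 + k/(-324) = (-7 - 8 + 55² + (-8)² - 1*55*(-8))/150 + (2*√802)/(-324) = (-7 - 8 + 3025 + 64 + 440)*(1/150) + (2*√802)*(-1/324) = 3514*(1/150) - √802/162 = 1757/75 - √802/162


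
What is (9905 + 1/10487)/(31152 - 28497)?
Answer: 103873736/27842985 ≈ 3.7307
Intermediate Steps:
(9905 + 1/10487)/(31152 - 28497) = (9905 + 1/10487)/2655 = (103873736/10487)*(1/2655) = 103873736/27842985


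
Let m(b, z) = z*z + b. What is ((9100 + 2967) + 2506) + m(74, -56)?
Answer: 17783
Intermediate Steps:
m(b, z) = b + z² (m(b, z) = z² + b = b + z²)
((9100 + 2967) + 2506) + m(74, -56) = ((9100 + 2967) + 2506) + (74 + (-56)²) = (12067 + 2506) + (74 + 3136) = 14573 + 3210 = 17783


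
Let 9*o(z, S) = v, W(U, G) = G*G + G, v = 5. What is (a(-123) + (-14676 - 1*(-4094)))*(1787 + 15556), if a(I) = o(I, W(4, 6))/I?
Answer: -550571113/3 ≈ -1.8352e+8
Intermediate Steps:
W(U, G) = G + G² (W(U, G) = G² + G = G + G²)
o(z, S) = 5/9 (o(z, S) = (⅑)*5 = 5/9)
a(I) = 5/(9*I)
(a(-123) + (-14676 - 1*(-4094)))*(1787 + 15556) = ((5/9)/(-123) + (-14676 - 1*(-4094)))*(1787 + 15556) = ((5/9)*(-1/123) + (-14676 + 4094))*17343 = (-5/1107 - 10582)*17343 = -11714279/1107*17343 = -550571113/3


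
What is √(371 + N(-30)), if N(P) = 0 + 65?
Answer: 2*√109 ≈ 20.881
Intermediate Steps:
N(P) = 65
√(371 + N(-30)) = √(371 + 65) = √436 = 2*√109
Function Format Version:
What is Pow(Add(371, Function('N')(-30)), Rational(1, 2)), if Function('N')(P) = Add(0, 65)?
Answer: Mul(2, Pow(109, Rational(1, 2))) ≈ 20.881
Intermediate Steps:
Function('N')(P) = 65
Pow(Add(371, Function('N')(-30)), Rational(1, 2)) = Pow(Add(371, 65), Rational(1, 2)) = Pow(436, Rational(1, 2)) = Mul(2, Pow(109, Rational(1, 2)))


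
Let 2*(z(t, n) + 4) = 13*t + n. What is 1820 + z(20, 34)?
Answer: 1963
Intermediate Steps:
z(t, n) = -4 + n/2 + 13*t/2 (z(t, n) = -4 + (13*t + n)/2 = -4 + (n + 13*t)/2 = -4 + (n/2 + 13*t/2) = -4 + n/2 + 13*t/2)
1820 + z(20, 34) = 1820 + (-4 + (½)*34 + (13/2)*20) = 1820 + (-4 + 17 + 130) = 1820 + 143 = 1963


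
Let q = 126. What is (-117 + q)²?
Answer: 81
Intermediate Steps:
(-117 + q)² = (-117 + 126)² = 9² = 81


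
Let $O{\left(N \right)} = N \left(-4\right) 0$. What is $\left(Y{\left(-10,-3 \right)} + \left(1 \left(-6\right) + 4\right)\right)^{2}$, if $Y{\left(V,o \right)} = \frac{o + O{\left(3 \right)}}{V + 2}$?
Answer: $\frac{169}{64} \approx 2.6406$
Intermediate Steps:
$O{\left(N \right)} = 0$ ($O{\left(N \right)} = - 4 N 0 = 0$)
$Y{\left(V,o \right)} = \frac{o}{2 + V}$ ($Y{\left(V,o \right)} = \frac{o + 0}{V + 2} = \frac{o}{2 + V}$)
$\left(Y{\left(-10,-3 \right)} + \left(1 \left(-6\right) + 4\right)\right)^{2} = \left(- \frac{3}{2 - 10} + \left(1 \left(-6\right) + 4\right)\right)^{2} = \left(- \frac{3}{-8} + \left(-6 + 4\right)\right)^{2} = \left(\left(-3\right) \left(- \frac{1}{8}\right) - 2\right)^{2} = \left(\frac{3}{8} - 2\right)^{2} = \left(- \frac{13}{8}\right)^{2} = \frac{169}{64}$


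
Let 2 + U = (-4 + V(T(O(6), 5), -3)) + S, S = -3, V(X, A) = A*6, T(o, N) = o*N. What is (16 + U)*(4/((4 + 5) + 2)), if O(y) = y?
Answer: -4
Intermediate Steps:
T(o, N) = N*o
V(X, A) = 6*A
U = -27 (U = -2 + ((-4 + 6*(-3)) - 3) = -2 + ((-4 - 18) - 3) = -2 + (-22 - 3) = -2 - 25 = -27)
(16 + U)*(4/((4 + 5) + 2)) = (16 - 27)*(4/((4 + 5) + 2)) = -44/(9 + 2) = -44/11 = -11*4/11 = -4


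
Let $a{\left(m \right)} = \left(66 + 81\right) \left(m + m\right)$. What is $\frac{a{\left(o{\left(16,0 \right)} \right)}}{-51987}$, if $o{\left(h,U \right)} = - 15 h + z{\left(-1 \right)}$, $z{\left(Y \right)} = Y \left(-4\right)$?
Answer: $\frac{23128}{17329} \approx 1.3346$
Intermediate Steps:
$z{\left(Y \right)} = - 4 Y$
$o{\left(h,U \right)} = 4 - 15 h$ ($o{\left(h,U \right)} = - 15 h - -4 = - 15 h + 4 = 4 - 15 h$)
$a{\left(m \right)} = 294 m$ ($a{\left(m \right)} = 147 \cdot 2 m = 294 m$)
$\frac{a{\left(o{\left(16,0 \right)} \right)}}{-51987} = \frac{294 \left(4 - 240\right)}{-51987} = 294 \left(4 - 240\right) \left(- \frac{1}{51987}\right) = 294 \left(-236\right) \left(- \frac{1}{51987}\right) = \left(-69384\right) \left(- \frac{1}{51987}\right) = \frac{23128}{17329}$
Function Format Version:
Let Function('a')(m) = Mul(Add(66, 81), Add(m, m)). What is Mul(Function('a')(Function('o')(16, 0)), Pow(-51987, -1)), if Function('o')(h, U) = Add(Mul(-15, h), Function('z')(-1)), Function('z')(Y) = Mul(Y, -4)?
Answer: Rational(23128, 17329) ≈ 1.3346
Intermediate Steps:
Function('z')(Y) = Mul(-4, Y)
Function('o')(h, U) = Add(4, Mul(-15, h)) (Function('o')(h, U) = Add(Mul(-15, h), Mul(-4, -1)) = Add(Mul(-15, h), 4) = Add(4, Mul(-15, h)))
Function('a')(m) = Mul(294, m) (Function('a')(m) = Mul(147, Mul(2, m)) = Mul(294, m))
Mul(Function('a')(Function('o')(16, 0)), Pow(-51987, -1)) = Mul(Mul(294, Add(4, Mul(-15, 16))), Pow(-51987, -1)) = Mul(Mul(294, Add(4, -240)), Rational(-1, 51987)) = Mul(Mul(294, -236), Rational(-1, 51987)) = Mul(-69384, Rational(-1, 51987)) = Rational(23128, 17329)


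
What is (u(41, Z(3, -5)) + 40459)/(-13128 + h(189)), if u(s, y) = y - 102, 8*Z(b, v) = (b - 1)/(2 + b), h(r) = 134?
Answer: -9069/2920 ≈ -3.1058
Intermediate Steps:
Z(b, v) = (-1 + b)/(8*(2 + b)) (Z(b, v) = ((b - 1)/(2 + b))/8 = ((-1 + b)/(2 + b))/8 = (-1 + b)/(8*(2 + b)))
u(s, y) = -102 + y
(u(41, Z(3, -5)) + 40459)/(-13128 + h(189)) = ((-102 + (-1 + 3)/(8*(2 + 3))) + 40459)/(-13128 + 134) = ((-102 + (1/8)*2/5) + 40459)/(-12994) = ((-102 + (1/8)*(1/5)*2) + 40459)*(-1/12994) = ((-102 + 1/20) + 40459)*(-1/12994) = (-2039/20 + 40459)*(-1/12994) = (807141/20)*(-1/12994) = -9069/2920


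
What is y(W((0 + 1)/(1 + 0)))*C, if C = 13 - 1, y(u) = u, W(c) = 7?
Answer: 84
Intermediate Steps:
C = 12
y(W((0 + 1)/(1 + 0)))*C = 7*12 = 84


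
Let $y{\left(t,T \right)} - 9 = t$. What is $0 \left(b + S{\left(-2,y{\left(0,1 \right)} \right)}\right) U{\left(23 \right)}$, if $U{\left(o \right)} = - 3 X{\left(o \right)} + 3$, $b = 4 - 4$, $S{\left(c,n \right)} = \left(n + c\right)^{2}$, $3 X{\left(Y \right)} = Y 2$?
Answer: $0$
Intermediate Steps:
$y{\left(t,T \right)} = 9 + t$
$X{\left(Y \right)} = \frac{2 Y}{3}$ ($X{\left(Y \right)} = \frac{Y 2}{3} = \frac{2 Y}{3}$)
$S{\left(c,n \right)} = \left(c + n\right)^{2}$
$b = 0$ ($b = 4 - 4 = 0$)
$U{\left(o \right)} = 3 - 2 o$ ($U{\left(o \right)} = - 3 \frac{2 o}{3} + 3 = - 2 o + 3 = 3 - 2 o$)
$0 \left(b + S{\left(-2,y{\left(0,1 \right)} \right)}\right) U{\left(23 \right)} = 0 \left(0 + \left(-2 + \left(9 + 0\right)\right)^{2}\right) \left(3 - 46\right) = 0 \left(0 + \left(-2 + 9\right)^{2}\right) \left(3 - 46\right) = 0 \left(0 + 7^{2}\right) \left(-43\right) = 0 \left(0 + 49\right) \left(-43\right) = 0 \cdot 49 \left(-43\right) = 0 \left(-43\right) = 0$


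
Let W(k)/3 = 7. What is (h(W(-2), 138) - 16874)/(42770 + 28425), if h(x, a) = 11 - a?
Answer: -17001/71195 ≈ -0.23879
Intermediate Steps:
W(k) = 21 (W(k) = 3*7 = 21)
(h(W(-2), 138) - 16874)/(42770 + 28425) = ((11 - 1*138) - 16874)/(42770 + 28425) = ((11 - 138) - 16874)/71195 = (-127 - 16874)*(1/71195) = -17001*1/71195 = -17001/71195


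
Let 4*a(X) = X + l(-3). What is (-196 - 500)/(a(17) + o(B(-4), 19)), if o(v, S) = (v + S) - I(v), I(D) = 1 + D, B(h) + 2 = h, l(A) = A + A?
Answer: -2784/83 ≈ -33.542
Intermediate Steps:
l(A) = 2*A
B(h) = -2 + h
a(X) = -3/2 + X/4 (a(X) = (X + 2*(-3))/4 = (X - 6)/4 = (-6 + X)/4 = -3/2 + X/4)
o(v, S) = -1 + S (o(v, S) = (v + S) - (1 + v) = (S + v) + (-1 - v) = -1 + S)
(-196 - 500)/(a(17) + o(B(-4), 19)) = (-196 - 500)/((-3/2 + (1/4)*17) + (-1 + 19)) = -696/((-3/2 + 17/4) + 18) = -696/(11/4 + 18) = -696/83/4 = -696*4/83 = -2784/83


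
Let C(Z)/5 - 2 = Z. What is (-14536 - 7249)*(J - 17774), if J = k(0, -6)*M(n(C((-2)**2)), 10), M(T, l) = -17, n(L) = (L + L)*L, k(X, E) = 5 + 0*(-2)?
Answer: 389058315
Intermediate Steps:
k(X, E) = 5 (k(X, E) = 5 + 0 = 5)
C(Z) = 10 + 5*Z
n(L) = 2*L**2 (n(L) = (2*L)*L = 2*L**2)
J = -85 (J = 5*(-17) = -85)
(-14536 - 7249)*(J - 17774) = (-14536 - 7249)*(-85 - 17774) = -21785*(-17859) = 389058315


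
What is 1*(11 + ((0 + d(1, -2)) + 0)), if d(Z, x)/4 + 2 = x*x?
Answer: 19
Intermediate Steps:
d(Z, x) = -8 + 4*x² (d(Z, x) = -8 + 4*(x*x) = -8 + 4*x²)
1*(11 + ((0 + d(1, -2)) + 0)) = 1*(11 + ((0 + (-8 + 4*(-2)²)) + 0)) = 1*(11 + ((0 + (-8 + 4*4)) + 0)) = 1*(11 + ((0 + (-8 + 16)) + 0)) = 1*(11 + ((0 + 8) + 0)) = 1*(11 + (8 + 0)) = 1*(11 + 8) = 1*19 = 19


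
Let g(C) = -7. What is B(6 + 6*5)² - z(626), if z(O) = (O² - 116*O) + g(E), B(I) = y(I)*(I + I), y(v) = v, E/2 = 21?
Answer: 6399211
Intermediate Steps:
E = 42 (E = 2*21 = 42)
B(I) = 2*I² (B(I) = I*(I + I) = I*(2*I) = 2*I²)
z(O) = -7 + O² - 116*O (z(O) = (O² - 116*O) - 7 = -7 + O² - 116*O)
B(6 + 6*5)² - z(626) = (2*(6 + 6*5)²)² - (-7 + 626² - 116*626) = (2*(6 + 30)²)² - (-7 + 391876 - 72616) = (2*36²)² - 1*319253 = (2*1296)² - 319253 = 2592² - 319253 = 6718464 - 319253 = 6399211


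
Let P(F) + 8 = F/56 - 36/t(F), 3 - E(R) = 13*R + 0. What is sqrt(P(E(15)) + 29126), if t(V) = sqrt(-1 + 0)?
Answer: sqrt(1426614 + 1764*I)/7 ≈ 170.63 + 0.10549*I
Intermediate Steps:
t(V) = I (t(V) = sqrt(-1) = I)
E(R) = 3 - 13*R (E(R) = 3 - (13*R + 0) = 3 - 13*R)
P(F) = -8 + 36*I + F/56 (P(F) = -8 + (F/56 - 36*(-I)) = -8 + (F*(1/56) - (-36)*I) = -8 + (F/56 + 36*I) = -8 + (36*I + F/56) = -8 + 36*I + F/56)
sqrt(P(E(15)) + 29126) = sqrt((-8 + 36*I + (3 - 13*15)/56) + 29126) = sqrt((-8 + 36*I + (3 - 195)/56) + 29126) = sqrt((-8 + 36*I + (1/56)*(-192)) + 29126) = sqrt((-8 + 36*I - 24/7) + 29126) = sqrt((-80/7 + 36*I) + 29126) = sqrt(203802/7 + 36*I)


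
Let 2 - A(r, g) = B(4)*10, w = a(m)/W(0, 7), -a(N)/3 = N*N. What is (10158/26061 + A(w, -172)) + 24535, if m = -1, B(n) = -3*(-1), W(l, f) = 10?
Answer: 212895695/8687 ≈ 24507.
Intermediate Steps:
B(n) = 3
a(N) = -3*N² (a(N) = -3*N*N = -3*N²)
w = -3/10 (w = -3*(-1)²/10 = -3*1*(⅒) = -3*⅒ = -3/10 ≈ -0.30000)
A(r, g) = -28 (A(r, g) = 2 - 3*10 = 2 - 1*30 = 2 - 30 = -28)
(10158/26061 + A(w, -172)) + 24535 = (10158/26061 - 28) + 24535 = (10158*(1/26061) - 28) + 24535 = (3386/8687 - 28) + 24535 = -239850/8687 + 24535 = 212895695/8687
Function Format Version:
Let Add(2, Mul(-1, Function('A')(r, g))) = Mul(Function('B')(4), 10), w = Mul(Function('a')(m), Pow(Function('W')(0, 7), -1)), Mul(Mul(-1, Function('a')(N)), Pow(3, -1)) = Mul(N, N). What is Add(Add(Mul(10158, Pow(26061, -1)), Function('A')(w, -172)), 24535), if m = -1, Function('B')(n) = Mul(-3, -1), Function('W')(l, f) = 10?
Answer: Rational(212895695, 8687) ≈ 24507.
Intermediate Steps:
Function('B')(n) = 3
Function('a')(N) = Mul(-3, Pow(N, 2)) (Function('a')(N) = Mul(-3, Mul(N, N)) = Mul(-3, Pow(N, 2)))
w = Rational(-3, 10) (w = Mul(Mul(-3, Pow(-1, 2)), Pow(10, -1)) = Mul(Mul(-3, 1), Rational(1, 10)) = Mul(-3, Rational(1, 10)) = Rational(-3, 10) ≈ -0.30000)
Function('A')(r, g) = -28 (Function('A')(r, g) = Add(2, Mul(-1, Mul(3, 10))) = Add(2, Mul(-1, 30)) = Add(2, -30) = -28)
Add(Add(Mul(10158, Pow(26061, -1)), Function('A')(w, -172)), 24535) = Add(Add(Mul(10158, Pow(26061, -1)), -28), 24535) = Add(Add(Mul(10158, Rational(1, 26061)), -28), 24535) = Add(Add(Rational(3386, 8687), -28), 24535) = Add(Rational(-239850, 8687), 24535) = Rational(212895695, 8687)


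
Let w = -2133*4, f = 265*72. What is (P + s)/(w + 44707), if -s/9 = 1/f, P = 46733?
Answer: 99073959/76691000 ≈ 1.2919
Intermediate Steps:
f = 19080
w = -8532
s = -1/2120 (s = -9/19080 = -9*1/19080 = -1/2120 ≈ -0.00047170)
(P + s)/(w + 44707) = (46733 - 1/2120)/(-8532 + 44707) = (99073959/2120)/36175 = (99073959/2120)*(1/36175) = 99073959/76691000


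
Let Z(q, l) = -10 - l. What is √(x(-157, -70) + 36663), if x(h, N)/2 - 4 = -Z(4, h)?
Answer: √36377 ≈ 190.73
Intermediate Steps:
x(h, N) = 28 + 2*h (x(h, N) = 8 + 2*(-(-10 - h)) = 8 + 2*(10 + h) = 8 + (20 + 2*h) = 28 + 2*h)
√(x(-157, -70) + 36663) = √((28 + 2*(-157)) + 36663) = √((28 - 314) + 36663) = √(-286 + 36663) = √36377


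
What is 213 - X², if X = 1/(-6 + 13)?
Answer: 10436/49 ≈ 212.98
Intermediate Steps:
X = ⅐ (X = 1/7 = ⅐ ≈ 0.14286)
213 - X² = 213 - (⅐)² = 213 - 1*1/49 = 213 - 1/49 = 10436/49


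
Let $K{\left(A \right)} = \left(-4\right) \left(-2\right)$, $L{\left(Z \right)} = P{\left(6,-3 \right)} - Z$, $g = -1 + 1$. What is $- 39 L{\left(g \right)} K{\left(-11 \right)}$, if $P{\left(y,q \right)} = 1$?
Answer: $-312$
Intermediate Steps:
$g = 0$
$L{\left(Z \right)} = 1 - Z$
$K{\left(A \right)} = 8$
$- 39 L{\left(g \right)} K{\left(-11 \right)} = - 39 \left(1 - 0\right) 8 = - 39 \left(1 + 0\right) 8 = \left(-39\right) 1 \cdot 8 = \left(-39\right) 8 = -312$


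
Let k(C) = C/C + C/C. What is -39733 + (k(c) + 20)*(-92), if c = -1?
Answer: -41757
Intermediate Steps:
k(C) = 2 (k(C) = 1 + 1 = 2)
-39733 + (k(c) + 20)*(-92) = -39733 + (2 + 20)*(-92) = -39733 + 22*(-92) = -39733 - 2024 = -41757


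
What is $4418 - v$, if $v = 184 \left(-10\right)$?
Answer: $6258$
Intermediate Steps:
$v = -1840$
$4418 - v = 4418 - -1840 = 4418 + 1840 = 6258$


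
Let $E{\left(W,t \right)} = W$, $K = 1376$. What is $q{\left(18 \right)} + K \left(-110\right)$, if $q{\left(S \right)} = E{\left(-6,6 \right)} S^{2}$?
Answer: $-153304$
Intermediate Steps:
$q{\left(S \right)} = - 6 S^{2}$
$q{\left(18 \right)} + K \left(-110\right) = - 6 \cdot 18^{2} + 1376 \left(-110\right) = \left(-6\right) 324 - 151360 = -1944 - 151360 = -153304$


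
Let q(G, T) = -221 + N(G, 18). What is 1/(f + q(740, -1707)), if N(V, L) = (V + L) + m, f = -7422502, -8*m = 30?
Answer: -4/29687875 ≈ -1.3474e-7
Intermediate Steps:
m = -15/4 (m = -⅛*30 = -15/4 ≈ -3.7500)
N(V, L) = -15/4 + L + V (N(V, L) = (V + L) - 15/4 = (L + V) - 15/4 = -15/4 + L + V)
q(G, T) = -827/4 + G (q(G, T) = -221 + (-15/4 + 18 + G) = -221 + (57/4 + G) = -827/4 + G)
1/(f + q(740, -1707)) = 1/(-7422502 + (-827/4 + 740)) = 1/(-7422502 + 2133/4) = 1/(-29687875/4) = -4/29687875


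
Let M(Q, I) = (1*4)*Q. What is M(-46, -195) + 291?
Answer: 107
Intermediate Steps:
M(Q, I) = 4*Q
M(-46, -195) + 291 = 4*(-46) + 291 = -184 + 291 = 107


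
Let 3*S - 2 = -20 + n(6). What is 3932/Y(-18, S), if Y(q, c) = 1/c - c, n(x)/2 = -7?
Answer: 377472/1015 ≈ 371.89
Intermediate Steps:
n(x) = -14 (n(x) = 2*(-7) = -14)
S = -32/3 (S = ⅔ + (-20 - 14)/3 = ⅔ + (⅓)*(-34) = ⅔ - 34/3 = -32/3 ≈ -10.667)
3932/Y(-18, S) = 3932/(1/(-32/3) - 1*(-32/3)) = 3932/(-3/32 + 32/3) = 3932/(1015/96) = 3932*(96/1015) = 377472/1015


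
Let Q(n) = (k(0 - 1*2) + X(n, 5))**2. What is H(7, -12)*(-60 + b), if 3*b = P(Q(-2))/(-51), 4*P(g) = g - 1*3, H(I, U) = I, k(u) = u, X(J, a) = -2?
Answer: -257131/612 ≈ -420.15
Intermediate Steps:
Q(n) = 16 (Q(n) = ((0 - 1*2) - 2)**2 = ((0 - 2) - 2)**2 = (-2 - 2)**2 = (-4)**2 = 16)
P(g) = -3/4 + g/4 (P(g) = (g - 1*3)/4 = (g - 3)/4 = (-3 + g)/4 = -3/4 + g/4)
b = -13/612 (b = ((-3/4 + (1/4)*16)/(-51))/3 = ((-3/4 + 4)*(-1/51))/3 = ((13/4)*(-1/51))/3 = (1/3)*(-13/204) = -13/612 ≈ -0.021242)
H(7, -12)*(-60 + b) = 7*(-60 - 13/612) = 7*(-36733/612) = -257131/612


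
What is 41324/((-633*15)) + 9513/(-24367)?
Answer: -156752549/33052095 ≈ -4.7426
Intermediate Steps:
41324/((-633*15)) + 9513/(-24367) = 41324/(-9495) + 9513*(-1/24367) = 41324*(-1/9495) - 1359/3481 = -41324/9495 - 1359/3481 = -156752549/33052095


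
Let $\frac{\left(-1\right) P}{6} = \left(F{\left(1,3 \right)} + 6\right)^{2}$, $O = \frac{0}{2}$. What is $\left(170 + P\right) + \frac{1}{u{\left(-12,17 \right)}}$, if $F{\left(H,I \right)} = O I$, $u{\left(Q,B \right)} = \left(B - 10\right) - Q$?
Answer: $- \frac{873}{19} \approx -45.947$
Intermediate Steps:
$O = 0$ ($O = 0 \cdot \frac{1}{2} = 0$)
$u{\left(Q,B \right)} = -10 + B - Q$ ($u{\left(Q,B \right)} = \left(B - 10\right) - Q = \left(-10 + B\right) - Q = -10 + B - Q$)
$F{\left(H,I \right)} = 0$ ($F{\left(H,I \right)} = 0 I = 0$)
$P = -216$ ($P = - 6 \left(0 + 6\right)^{2} = - 6 \cdot 6^{2} = \left(-6\right) 36 = -216$)
$\left(170 + P\right) + \frac{1}{u{\left(-12,17 \right)}} = \left(170 - 216\right) + \frac{1}{-10 + 17 - -12} = -46 + \frac{1}{-10 + 17 + 12} = -46 + \frac{1}{19} = - \frac{873}{19}$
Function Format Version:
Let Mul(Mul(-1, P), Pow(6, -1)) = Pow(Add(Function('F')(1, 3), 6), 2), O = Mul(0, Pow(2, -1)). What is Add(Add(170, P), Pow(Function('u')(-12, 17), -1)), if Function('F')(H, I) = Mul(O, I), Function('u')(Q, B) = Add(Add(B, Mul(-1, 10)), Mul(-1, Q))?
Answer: Rational(-873, 19) ≈ -45.947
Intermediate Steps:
O = 0 (O = Mul(0, Rational(1, 2)) = 0)
Function('u')(Q, B) = Add(-10, B, Mul(-1, Q)) (Function('u')(Q, B) = Add(Add(B, -10), Mul(-1, Q)) = Add(Add(-10, B), Mul(-1, Q)) = Add(-10, B, Mul(-1, Q)))
Function('F')(H, I) = 0 (Function('F')(H, I) = Mul(0, I) = 0)
P = -216 (P = Mul(-6, Pow(Add(0, 6), 2)) = Mul(-6, Pow(6, 2)) = Mul(-6, 36) = -216)
Add(Add(170, P), Pow(Function('u')(-12, 17), -1)) = Add(Add(170, -216), Pow(Add(-10, 17, Mul(-1, -12)), -1)) = Add(-46, Pow(Add(-10, 17, 12), -1)) = Add(-46, Pow(19, -1)) = Add(-46, Rational(1, 19)) = Rational(-873, 19)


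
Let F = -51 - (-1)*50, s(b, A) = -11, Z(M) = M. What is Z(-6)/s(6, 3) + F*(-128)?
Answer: 1414/11 ≈ 128.55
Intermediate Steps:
F = -1 (F = -51 - 1*(-50) = -51 + 50 = -1)
Z(-6)/s(6, 3) + F*(-128) = -6/(-11) - 1*(-128) = -6*(-1/11) + 128 = 6/11 + 128 = 1414/11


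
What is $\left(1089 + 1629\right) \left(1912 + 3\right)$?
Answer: $5204970$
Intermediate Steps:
$\left(1089 + 1629\right) \left(1912 + 3\right) = 2718 \cdot 1915 = 5204970$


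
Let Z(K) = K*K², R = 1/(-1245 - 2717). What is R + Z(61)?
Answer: 899298721/3962 ≈ 2.2698e+5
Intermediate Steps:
R = -1/3962 (R = 1/(-3962) = -1/3962 ≈ -0.00025240)
Z(K) = K³
R + Z(61) = -1/3962 + 61³ = -1/3962 + 226981 = 899298721/3962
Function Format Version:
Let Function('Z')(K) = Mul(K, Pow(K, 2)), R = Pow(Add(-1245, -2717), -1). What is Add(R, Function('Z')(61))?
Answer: Rational(899298721, 3962) ≈ 2.2698e+5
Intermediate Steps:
R = Rational(-1, 3962) (R = Pow(-3962, -1) = Rational(-1, 3962) ≈ -0.00025240)
Function('Z')(K) = Pow(K, 3)
Add(R, Function('Z')(61)) = Add(Rational(-1, 3962), Pow(61, 3)) = Add(Rational(-1, 3962), 226981) = Rational(899298721, 3962)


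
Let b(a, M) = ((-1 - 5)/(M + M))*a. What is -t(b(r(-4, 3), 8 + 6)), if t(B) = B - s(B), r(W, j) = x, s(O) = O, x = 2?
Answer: 0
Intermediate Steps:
r(W, j) = 2
b(a, M) = -3*a/M (b(a, M) = (-6*1/(2*M))*a = (-3/M)*a = -3*a/M)
t(B) = 0 (t(B) = B - B = 0)
-t(b(r(-4, 3), 8 + 6)) = -1*0 = 0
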